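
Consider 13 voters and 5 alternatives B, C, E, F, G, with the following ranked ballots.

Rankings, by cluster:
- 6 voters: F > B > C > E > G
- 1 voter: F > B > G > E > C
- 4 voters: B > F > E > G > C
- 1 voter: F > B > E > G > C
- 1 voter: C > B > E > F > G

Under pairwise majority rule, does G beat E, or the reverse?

E

Ballots ranking G above E: 1.
Ballots ranking E above G: 13 − 1 = 12.
E wins the head-to-head 12–1.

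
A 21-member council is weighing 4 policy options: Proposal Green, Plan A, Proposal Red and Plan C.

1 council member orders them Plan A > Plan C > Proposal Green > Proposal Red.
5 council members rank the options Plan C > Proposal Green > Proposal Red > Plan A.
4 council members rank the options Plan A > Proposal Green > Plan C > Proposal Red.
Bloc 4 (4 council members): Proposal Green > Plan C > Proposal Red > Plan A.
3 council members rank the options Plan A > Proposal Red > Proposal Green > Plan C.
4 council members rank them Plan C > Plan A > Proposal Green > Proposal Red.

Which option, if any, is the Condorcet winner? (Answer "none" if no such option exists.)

Head-to-head results (21 council members):
Proposal Green–Plan A: Plan A 12–9.
Proposal Green vs Proposal Red: 1+5+4+4+4 = 18 for Proposal Green, 3 for Proposal Red — Proposal Green by 18–3.
Proposal Green vs Plan C: Proposal Green wins 11–10.
Plan A vs Proposal Red: Plan A is ranked higher on 1+4+3+4 = 12 ballots, Proposal Red on 9. Plan A wins 12–9.
Plan A vs Plan C: Plan A preferred on 1+4+3 = 8 ballots; Plan C wins 13–8.
Proposal Red vs Plan C: 3 for Proposal Red, 18 for Plan C — Plan C by 18–3.
Every option loses at least once (Proposal Green loses to Plan A; Plan A loses to Plan C; Proposal Red loses to Proposal Green; Plan C loses to Proposal Green). The majority relation contains the cycle Proposal Green beats Plan C beats Plan A beats Proposal Green, so there is no Condorcet winner.

none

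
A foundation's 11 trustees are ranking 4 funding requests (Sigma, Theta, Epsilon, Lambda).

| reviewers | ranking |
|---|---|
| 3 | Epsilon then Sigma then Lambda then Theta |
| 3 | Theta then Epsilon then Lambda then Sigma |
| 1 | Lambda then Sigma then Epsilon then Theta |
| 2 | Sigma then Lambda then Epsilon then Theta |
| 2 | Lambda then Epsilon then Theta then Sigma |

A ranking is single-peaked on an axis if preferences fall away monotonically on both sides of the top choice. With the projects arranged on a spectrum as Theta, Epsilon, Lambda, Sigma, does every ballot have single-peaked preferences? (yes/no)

no

Axis positions: Theta=1, Epsilon=2, Lambda=3, Sigma=4.
Ballot type 1: ranking walks positions 2-4-3-1; Sigma is ranked above Lambda even though Lambda lies between Sigma and the peak Epsilon on the axis — preferences dip and rise again. Not single-peaked.
Ballot type 2 (peak Theta at position 1): ranking walks positions 1-2-3-4, expanding outward from the peak — single-peaked.
Ballot type 3 (peak Lambda at position 3): ranking walks positions 3-4-2-1, expanding outward from the peak — single-peaked.
Ballot type 4 (peak Sigma at position 4): ranking walks positions 4-3-2-1, expanding outward from the peak — single-peaked.
Ballot type 5 (peak Lambda at position 3): ranking walks positions 3-2-1-4, expanding outward from the peak — single-peaked.
Ballot type 1 violates single-peakedness, so the profile is not single-peaked on this axis.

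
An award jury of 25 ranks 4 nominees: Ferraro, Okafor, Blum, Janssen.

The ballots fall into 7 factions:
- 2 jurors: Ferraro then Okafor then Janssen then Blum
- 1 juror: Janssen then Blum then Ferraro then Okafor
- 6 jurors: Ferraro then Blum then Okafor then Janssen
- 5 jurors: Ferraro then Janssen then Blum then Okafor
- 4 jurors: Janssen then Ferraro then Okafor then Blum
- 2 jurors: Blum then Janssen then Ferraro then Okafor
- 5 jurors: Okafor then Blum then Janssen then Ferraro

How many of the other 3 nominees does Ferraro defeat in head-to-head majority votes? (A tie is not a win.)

Ferraro against each rival (25 jurors):
Ferraro vs Okafor: Ferraro preferred on 2+1+6+5+4+2 = 20 ballots; Ferraro wins 20–5.
Ferraro vs Blum: Ferraro wins 17–8.
Ferraro vs Janssen: 2+6+5 = 13 for Ferraro, 12 for Janssen — Ferraro by 13–12.
Ferraro beats Okafor, Blum, Janssen — 3 pairwise wins.

3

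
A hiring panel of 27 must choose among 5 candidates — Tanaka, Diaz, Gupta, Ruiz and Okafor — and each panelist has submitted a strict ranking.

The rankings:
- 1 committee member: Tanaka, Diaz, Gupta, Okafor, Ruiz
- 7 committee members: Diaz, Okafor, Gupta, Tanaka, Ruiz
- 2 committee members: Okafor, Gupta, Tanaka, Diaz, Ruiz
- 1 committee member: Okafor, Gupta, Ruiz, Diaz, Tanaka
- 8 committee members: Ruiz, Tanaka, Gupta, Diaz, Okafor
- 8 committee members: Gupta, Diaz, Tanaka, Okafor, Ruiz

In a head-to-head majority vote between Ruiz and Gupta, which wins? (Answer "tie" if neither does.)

Gupta

Ballots ranking Ruiz above Gupta: 8.
Ballots ranking Gupta above Ruiz: 27 − 8 = 19.
Gupta wins the head-to-head 19–8.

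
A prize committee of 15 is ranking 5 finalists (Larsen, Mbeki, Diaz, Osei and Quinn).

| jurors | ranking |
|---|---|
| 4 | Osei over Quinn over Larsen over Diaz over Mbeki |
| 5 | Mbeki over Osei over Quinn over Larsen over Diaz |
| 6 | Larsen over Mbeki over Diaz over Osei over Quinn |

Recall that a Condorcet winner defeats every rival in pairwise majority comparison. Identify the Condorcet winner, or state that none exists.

Pairwise majorities:
Larsen vs Mbeki: Larsen wins 10–5.
Larsen vs Diaz: Larsen wins 15–0.
Larsen vs Osei: Osei wins 9–6.
Larsen vs Quinn: Quinn, 9–6.
Mbeki vs Diaz: Mbeki wins 11–4.
Mbeki–Osei: Mbeki 11–4.
Mbeki–Quinn: Mbeki 11–4.
Diaz vs Osei: Osei wins 9–6.
Diaz vs Quinn: Quinn, 9–6.
Osei vs Quinn: Osei wins 15–0.
Each nominee drops at least one matchup (Larsen loses to Osei; Mbeki loses to Larsen; Diaz loses to Larsen; Osei loses to Mbeki; Quinn loses to Mbeki); the cycle Larsen > Mbeki > Osei > Larsen rules out a Condorcet winner.

none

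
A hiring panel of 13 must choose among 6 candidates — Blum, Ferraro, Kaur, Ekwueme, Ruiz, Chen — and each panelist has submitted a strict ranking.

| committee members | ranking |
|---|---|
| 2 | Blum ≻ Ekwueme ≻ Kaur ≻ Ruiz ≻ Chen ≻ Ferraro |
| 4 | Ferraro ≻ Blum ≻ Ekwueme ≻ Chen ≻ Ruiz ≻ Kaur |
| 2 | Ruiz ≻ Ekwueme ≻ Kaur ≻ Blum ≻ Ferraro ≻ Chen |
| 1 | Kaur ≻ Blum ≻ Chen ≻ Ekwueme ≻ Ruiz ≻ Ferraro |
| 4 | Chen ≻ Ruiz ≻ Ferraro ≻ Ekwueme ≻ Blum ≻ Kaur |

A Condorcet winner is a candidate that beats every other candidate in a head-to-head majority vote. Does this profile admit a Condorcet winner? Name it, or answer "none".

Pairwise majorities:
Blum vs Ferraro: 2+2+1 = 5 for Blum, 8 for Ferraro — Ferraro by 8–5.
Blum vs Kaur: Blum is ranked higher on 2+4+4 = 10 ballots, Kaur on 3. Blum wins 10–3.
Blum vs Ekwueme: Blum wins 7–6.
Blum vs Ruiz: Blum wins 7–6.
Blum vs Chen: Blum preferred on 2+4+2+1 = 9 ballots; Blum wins 9–4.
Ferraro vs Kaur: 8 to 5, Ferraro.
Ferraro vs Ekwueme: Ferraro wins 8–5.
Ferraro vs Ruiz: Ruiz wins 9–4.
Ferraro vs Chen: Ferraro preferred on 4+2 = 6 ballots; Chen wins 7–6.
Kaur vs Ekwueme: Kaur is ranked higher on 1 ballot, Ekwueme on 12. Ekwueme wins 12–1.
Kaur–Ruiz: Ruiz 10–3.
Kaur vs Chen: Chen, 8–5.
Ekwueme–Ruiz: Ekwueme 7–6.
Ekwueme–Chen: Ekwueme 8–5.
Ruiz vs Chen: Ruiz is ranked higher on 2+2 = 4 ballots, Chen on 9. Chen wins 9–4.
No candidate is unbeaten: Blum loses to Ferraro; Ferraro loses to Ruiz; Kaur loses to Blum; Ekwueme loses to Blum; Ruiz loses to Blum; Chen loses to Blum. In particular Blum → Ruiz → Ferraro → Blum is a majority cycle — no Condorcet winner exists.

none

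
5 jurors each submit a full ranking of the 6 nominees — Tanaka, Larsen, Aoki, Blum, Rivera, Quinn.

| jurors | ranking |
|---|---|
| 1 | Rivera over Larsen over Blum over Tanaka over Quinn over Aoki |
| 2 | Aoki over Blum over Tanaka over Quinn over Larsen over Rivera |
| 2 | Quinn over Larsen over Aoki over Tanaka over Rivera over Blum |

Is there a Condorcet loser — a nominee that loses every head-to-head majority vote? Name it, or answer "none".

none

Pairwise majorities:
Tanaka vs Larsen: Tanaka preferred on 2 ballots; Larsen wins 3–2.
Tanaka vs Aoki: Tanaka preferred on 1 ballot; Aoki wins 4–1.
Tanaka vs Blum: Blum wins 3–2.
Tanaka vs Rivera: Tanaka preferred on 2+2 = 4 ballots; Tanaka wins 4–1.
Tanaka vs Quinn: Tanaka preferred on 1+2 = 3 ballots; Tanaka wins 3–2.
Larsen–Aoki: Larsen 3–2.
Larsen vs Blum: Larsen, 3–2.
Larsen–Rivera: Larsen 4–1.
Larsen–Quinn: Quinn 4–1.
Aoki vs Blum: Aoki, 4–1.
Aoki vs Rivera: Aoki preferred on 2+2 = 4 ballots; Aoki wins 4–1.
Aoki vs Quinn: Quinn wins 3–2.
Blum vs Rivera: Blum preferred on 2 ballots; Rivera wins 3–2.
Blum vs Quinn: 3 to 2, Blum.
Rivera vs Quinn: 1 to 4, Quinn.
Every nominee wins at least one matchup (Tanaka beats Rivera; Larsen beats Tanaka; Aoki beats Tanaka; Blum beats Tanaka; Rivera beats Blum; Quinn beats Larsen), so there is no Condorcet loser.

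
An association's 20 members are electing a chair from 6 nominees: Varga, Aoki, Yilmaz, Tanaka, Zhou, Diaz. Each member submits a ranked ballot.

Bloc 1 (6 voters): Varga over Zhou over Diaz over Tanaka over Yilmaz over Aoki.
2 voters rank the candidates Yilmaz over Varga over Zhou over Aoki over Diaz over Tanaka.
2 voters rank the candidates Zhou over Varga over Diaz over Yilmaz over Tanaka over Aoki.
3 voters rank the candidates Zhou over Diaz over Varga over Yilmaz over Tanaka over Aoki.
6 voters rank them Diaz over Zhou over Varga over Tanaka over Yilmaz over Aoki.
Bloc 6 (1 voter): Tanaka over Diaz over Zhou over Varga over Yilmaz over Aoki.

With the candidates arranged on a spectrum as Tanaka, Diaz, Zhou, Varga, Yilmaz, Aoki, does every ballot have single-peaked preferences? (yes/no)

Axis positions: Tanaka=1, Diaz=2, Zhou=3, Varga=4, Yilmaz=5, Aoki=6.
Bloc 1 (peak Varga at position 4): ranking walks positions 4-3-2-1-5-6, expanding outward from the peak — single-peaked.
Bloc 2 (peak Yilmaz at position 5): ranking walks positions 5-4-3-6-2-1, expanding outward from the peak — single-peaked.
Bloc 3 (peak Zhou at position 3): ranking walks positions 3-4-2-5-1-6, expanding outward from the peak — single-peaked.
Bloc 4 (peak Zhou at position 3): ranking walks positions 3-2-4-5-1-6, expanding outward from the peak — single-peaked.
Bloc 5 (peak Diaz at position 2): ranking walks positions 2-3-4-1-5-6, expanding outward from the peak — single-peaked.
Bloc 6 (peak Tanaka at position 1): ranking walks positions 1-2-3-4-5-6, expanding outward from the peak — single-peaked.
Every ranking is single-peaked on this axis.

yes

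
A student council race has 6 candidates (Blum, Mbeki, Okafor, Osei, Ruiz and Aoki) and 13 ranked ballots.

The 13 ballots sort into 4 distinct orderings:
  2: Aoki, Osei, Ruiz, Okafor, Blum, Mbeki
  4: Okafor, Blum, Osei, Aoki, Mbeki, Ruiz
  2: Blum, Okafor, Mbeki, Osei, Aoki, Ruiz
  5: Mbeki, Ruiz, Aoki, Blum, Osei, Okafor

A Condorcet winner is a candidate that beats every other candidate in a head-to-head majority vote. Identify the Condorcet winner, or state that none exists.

none

Head-to-head results (13 voters):
Blum vs Mbeki: Blum wins 8–5.
Blum vs Okafor: Blum is ranked higher on 2+5 = 7 ballots, Okafor on 6. Blum wins 7–6.
Blum–Osei: Blum 11–2.
Blum vs Ruiz: Ruiz, 7–6.
Blum vs Aoki: Aoki, 7–6.
Mbeki vs Okafor: 5 for Mbeki, 8 for Okafor — Okafor by 8–5.
Mbeki–Osei: Mbeki 7–6.
Mbeki vs Ruiz: Mbeki wins 11–2.
Mbeki vs Aoki: Mbeki is ranked higher on 2+5 = 7 ballots, Aoki on 6. Mbeki wins 7–6.
Okafor vs Osei: Osei, 7–6.
Okafor vs Ruiz: 6 to 7, Ruiz.
Okafor–Aoki: Aoki 7–6.
Osei vs Ruiz: Osei wins 8–5.
Osei vs Aoki: Aoki wins 7–6.
Ruiz–Aoki: Aoki 8–5.
Each candidate drops at least one matchup (Blum loses to Ruiz; Mbeki loses to Blum; Okafor loses to Blum; Osei loses to Blum; Ruiz loses to Mbeki; Aoki loses to Mbeki); the cycle Blum > Mbeki > Ruiz > Blum rules out a Condorcet winner.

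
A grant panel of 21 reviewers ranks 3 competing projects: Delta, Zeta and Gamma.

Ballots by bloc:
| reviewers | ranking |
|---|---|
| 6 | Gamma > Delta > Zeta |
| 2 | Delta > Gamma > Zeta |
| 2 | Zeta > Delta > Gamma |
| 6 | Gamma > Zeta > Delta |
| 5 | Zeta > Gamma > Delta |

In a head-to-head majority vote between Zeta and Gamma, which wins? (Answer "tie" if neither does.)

Ballots ranking Zeta above Gamma: 2 + 5 = 7.
Ballots ranking Gamma above Zeta: 21 − 7 = 14.
Gamma wins the head-to-head 14–7.

Gamma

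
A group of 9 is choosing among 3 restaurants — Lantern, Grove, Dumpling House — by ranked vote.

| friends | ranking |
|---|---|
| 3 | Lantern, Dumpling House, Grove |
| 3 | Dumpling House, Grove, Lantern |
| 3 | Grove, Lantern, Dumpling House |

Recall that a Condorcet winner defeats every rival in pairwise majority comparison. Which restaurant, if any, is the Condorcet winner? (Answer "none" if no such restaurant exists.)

Pairwise majorities:
Lantern vs Grove: Lantern preferred on 3 ballots; Grove wins 6–3.
Lantern vs Dumpling House: Lantern is ranked higher on 3+3 = 6 ballots, Dumpling House on 3. Lantern wins 6–3.
Grove vs Dumpling House: 3 for Grove, 6 for Dumpling House — Dumpling House by 6–3.
Each restaurant drops at least one matchup (Lantern loses to Grove; Grove loses to Dumpling House; Dumpling House loses to Lantern); the cycle Lantern → Dumpling House → Grove → Lantern rules out a Condorcet winner.

none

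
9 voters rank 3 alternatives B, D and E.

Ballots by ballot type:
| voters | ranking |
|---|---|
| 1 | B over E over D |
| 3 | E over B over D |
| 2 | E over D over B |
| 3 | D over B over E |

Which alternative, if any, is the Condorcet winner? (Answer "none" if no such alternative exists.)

E

Pairwise majorities:
B vs D: 4 to 5, D.
B vs E: B preferred on 1+3 = 4 ballots; E wins 5–4.
D vs E: D is ranked higher on 3 ballots, E on 6. E wins 6–3.
E wins every pairwise contest, so E is the Condorcet winner.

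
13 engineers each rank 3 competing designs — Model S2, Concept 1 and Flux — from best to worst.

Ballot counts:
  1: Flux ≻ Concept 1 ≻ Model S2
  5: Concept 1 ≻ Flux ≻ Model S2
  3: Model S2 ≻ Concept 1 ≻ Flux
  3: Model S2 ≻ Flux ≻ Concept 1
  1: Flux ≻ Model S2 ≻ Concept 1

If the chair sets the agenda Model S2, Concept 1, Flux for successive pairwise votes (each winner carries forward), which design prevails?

Flux

Round 1: Model S2 vs Concept 1 — 7–6, Model S2 advances.
Round 2: Model S2 vs Flux — 6–7, Flux advances.
Flux survives the agenda.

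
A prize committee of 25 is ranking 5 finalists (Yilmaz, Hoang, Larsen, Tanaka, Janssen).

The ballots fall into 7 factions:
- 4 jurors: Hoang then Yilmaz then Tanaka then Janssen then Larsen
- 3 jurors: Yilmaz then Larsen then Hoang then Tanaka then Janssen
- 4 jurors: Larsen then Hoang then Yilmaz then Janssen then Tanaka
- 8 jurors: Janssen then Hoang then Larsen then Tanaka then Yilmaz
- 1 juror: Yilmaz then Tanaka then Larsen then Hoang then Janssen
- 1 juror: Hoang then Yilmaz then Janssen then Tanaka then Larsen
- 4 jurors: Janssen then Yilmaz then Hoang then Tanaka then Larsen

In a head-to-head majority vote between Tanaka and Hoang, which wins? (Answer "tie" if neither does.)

Hoang

Ballots ranking Tanaka above Hoang: 1.
Ballots ranking Hoang above Tanaka: 25 − 1 = 24.
Hoang wins the head-to-head 24–1.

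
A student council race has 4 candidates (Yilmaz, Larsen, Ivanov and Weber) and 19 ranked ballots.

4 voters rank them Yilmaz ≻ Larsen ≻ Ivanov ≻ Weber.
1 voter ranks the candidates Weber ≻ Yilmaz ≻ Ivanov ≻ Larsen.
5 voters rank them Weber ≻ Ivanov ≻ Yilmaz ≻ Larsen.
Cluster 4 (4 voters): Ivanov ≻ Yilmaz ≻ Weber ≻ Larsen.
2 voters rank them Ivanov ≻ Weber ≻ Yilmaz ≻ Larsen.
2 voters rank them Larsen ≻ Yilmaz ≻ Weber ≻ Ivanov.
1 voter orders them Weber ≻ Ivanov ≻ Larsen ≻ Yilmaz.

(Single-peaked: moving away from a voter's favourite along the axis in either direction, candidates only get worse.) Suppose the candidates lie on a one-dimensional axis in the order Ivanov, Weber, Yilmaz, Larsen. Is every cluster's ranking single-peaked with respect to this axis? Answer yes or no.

no

Axis positions: Ivanov=1, Weber=2, Yilmaz=3, Larsen=4.
Cluster 1: ranking walks positions 3-4-1-2; Ivanov is ranked above Weber even though Weber lies between Ivanov and the peak Yilmaz on the axis — preferences dip and rise again. Not single-peaked.
Cluster 2 (peak Weber at position 2): ranking walks positions 2-3-1-4, expanding outward from the peak — single-peaked.
Cluster 3 (peak Weber at position 2): ranking walks positions 2-1-3-4, expanding outward from the peak — single-peaked.
Cluster 4: ranking walks positions 1-3-2-4; Yilmaz is ranked above Weber even though Weber lies between Yilmaz and the peak Ivanov on the axis — preferences dip and rise again. Not single-peaked.
Cluster 5 (peak Ivanov at position 1): ranking walks positions 1-2-3-4, expanding outward from the peak — single-peaked.
Cluster 6 (peak Larsen at position 4): ranking walks positions 4-3-2-1, expanding outward from the peak — single-peaked.
Cluster 7: ranking walks positions 2-1-4-3; Larsen is ranked above Yilmaz even though Yilmaz lies between Larsen and the peak Weber on the axis — preferences dip and rise again. Not single-peaked.
Cluster 1 violates single-peakedness, so the profile is not single-peaked on this axis.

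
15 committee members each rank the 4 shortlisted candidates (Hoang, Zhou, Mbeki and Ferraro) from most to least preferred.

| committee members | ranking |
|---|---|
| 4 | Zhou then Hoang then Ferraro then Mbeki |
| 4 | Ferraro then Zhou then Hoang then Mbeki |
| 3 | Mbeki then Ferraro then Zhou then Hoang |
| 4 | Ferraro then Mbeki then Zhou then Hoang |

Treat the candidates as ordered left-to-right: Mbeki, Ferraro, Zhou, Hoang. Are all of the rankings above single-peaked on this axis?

yes

Axis positions: Mbeki=1, Ferraro=2, Zhou=3, Hoang=4.
Ballot type 1 (peak Zhou at position 3): ranking walks positions 3-4-2-1, expanding outward from the peak — single-peaked.
Ballot type 2 (peak Ferraro at position 2): ranking walks positions 2-3-4-1, expanding outward from the peak — single-peaked.
Ballot type 3 (peak Mbeki at position 1): ranking walks positions 1-2-3-4, expanding outward from the peak — single-peaked.
Ballot type 4 (peak Ferraro at position 2): ranking walks positions 2-1-3-4, expanding outward from the peak — single-peaked.
Every ranking is single-peaked on this axis.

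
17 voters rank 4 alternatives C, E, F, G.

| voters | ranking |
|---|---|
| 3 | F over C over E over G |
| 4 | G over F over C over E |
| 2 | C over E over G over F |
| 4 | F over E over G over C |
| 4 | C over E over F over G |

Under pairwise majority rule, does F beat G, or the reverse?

Ballots ranking F above G: 3 + 4 + 4 = 11.
Ballots ranking G above F: 17 − 11 = 6.
F wins the head-to-head 11–6.

F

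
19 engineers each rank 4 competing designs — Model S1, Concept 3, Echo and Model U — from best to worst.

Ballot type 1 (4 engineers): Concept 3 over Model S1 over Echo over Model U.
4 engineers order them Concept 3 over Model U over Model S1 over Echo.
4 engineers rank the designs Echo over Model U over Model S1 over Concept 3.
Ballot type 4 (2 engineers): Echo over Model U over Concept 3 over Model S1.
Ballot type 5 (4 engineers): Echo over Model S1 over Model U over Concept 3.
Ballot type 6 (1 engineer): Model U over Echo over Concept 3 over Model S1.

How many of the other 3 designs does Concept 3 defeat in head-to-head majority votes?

Concept 3 against each rival (19 engineers):
Concept 3–Model S1: Concept 3 11–8.
Concept 3–Echo: Echo 11–8.
Concept 3 vs Model U: Model U wins 11–8.
Concept 3 beats Model S1; loses to Echo, Model U — 1 pairwise win.

1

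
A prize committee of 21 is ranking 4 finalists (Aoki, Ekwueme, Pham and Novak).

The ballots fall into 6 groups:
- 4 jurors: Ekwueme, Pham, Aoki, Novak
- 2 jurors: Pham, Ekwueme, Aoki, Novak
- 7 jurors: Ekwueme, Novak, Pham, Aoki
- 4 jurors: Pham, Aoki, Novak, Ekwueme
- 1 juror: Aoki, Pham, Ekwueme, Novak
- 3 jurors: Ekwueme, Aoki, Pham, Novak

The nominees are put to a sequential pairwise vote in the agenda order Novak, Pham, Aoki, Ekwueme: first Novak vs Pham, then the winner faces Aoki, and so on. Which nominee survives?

Round 1: Novak vs Pham — 7–14, Pham advances.
Round 2: Pham vs Aoki — 17–4, Pham advances.
Round 3: Pham vs Ekwueme — 7–14, Ekwueme advances.
Ekwueme survives the agenda.

Ekwueme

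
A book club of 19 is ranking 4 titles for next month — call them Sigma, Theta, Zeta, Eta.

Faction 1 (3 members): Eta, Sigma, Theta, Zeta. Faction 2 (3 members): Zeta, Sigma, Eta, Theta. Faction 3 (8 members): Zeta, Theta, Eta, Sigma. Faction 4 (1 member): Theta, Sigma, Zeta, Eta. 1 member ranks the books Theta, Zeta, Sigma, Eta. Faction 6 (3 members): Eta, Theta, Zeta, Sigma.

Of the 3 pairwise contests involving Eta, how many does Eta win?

1

Eta against each rival (19 members):
Eta vs Sigma: Eta is ranked higher on 3+8+3 = 14 ballots, Sigma on 5. Eta wins 14–5.
Eta–Theta: Theta 10–9.
Eta vs Zeta: 6 to 13, Zeta.
Eta beats Sigma; loses to Theta, Zeta — 1 pairwise win.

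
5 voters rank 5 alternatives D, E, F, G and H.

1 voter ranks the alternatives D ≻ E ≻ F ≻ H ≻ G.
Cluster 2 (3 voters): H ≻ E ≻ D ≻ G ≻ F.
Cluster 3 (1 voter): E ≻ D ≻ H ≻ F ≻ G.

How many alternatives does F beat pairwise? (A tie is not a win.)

F against each rival (5 voters):
F vs D: 0 to 5, D.
F vs E: E wins 5–0.
F–G: G 3–2.
F vs H: 1 to 4, H.
F beats no one; loses to D, E, G, H — 0 pairwise wins.

0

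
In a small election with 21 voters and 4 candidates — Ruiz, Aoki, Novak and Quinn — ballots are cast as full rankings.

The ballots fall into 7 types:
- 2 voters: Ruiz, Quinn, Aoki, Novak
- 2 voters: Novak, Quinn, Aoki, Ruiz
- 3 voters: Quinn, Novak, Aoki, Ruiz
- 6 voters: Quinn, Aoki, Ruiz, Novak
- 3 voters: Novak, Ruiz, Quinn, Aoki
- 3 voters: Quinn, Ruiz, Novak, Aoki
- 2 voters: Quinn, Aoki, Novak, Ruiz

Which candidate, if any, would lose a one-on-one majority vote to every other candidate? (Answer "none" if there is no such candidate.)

none

Head-to-head results (21 voters):
Ruiz vs Aoki: 2+3+3 = 8 for Ruiz, 13 for Aoki — Aoki by 13–8.
Ruiz vs Novak: Ruiz wins 11–10.
Ruiz vs Quinn: Ruiz is ranked higher on 2+3 = 5 ballots, Quinn on 16. Quinn wins 16–5.
Aoki vs Novak: 10 to 11, Novak.
Aoki–Quinn: Quinn 21–0.
Novak–Quinn: Quinn 16–5.
Each candidate has at least one pairwise win (Ruiz beats Novak; Aoki beats Ruiz; Novak beats Aoki; Quinn beats Ruiz) — no Condorcet loser.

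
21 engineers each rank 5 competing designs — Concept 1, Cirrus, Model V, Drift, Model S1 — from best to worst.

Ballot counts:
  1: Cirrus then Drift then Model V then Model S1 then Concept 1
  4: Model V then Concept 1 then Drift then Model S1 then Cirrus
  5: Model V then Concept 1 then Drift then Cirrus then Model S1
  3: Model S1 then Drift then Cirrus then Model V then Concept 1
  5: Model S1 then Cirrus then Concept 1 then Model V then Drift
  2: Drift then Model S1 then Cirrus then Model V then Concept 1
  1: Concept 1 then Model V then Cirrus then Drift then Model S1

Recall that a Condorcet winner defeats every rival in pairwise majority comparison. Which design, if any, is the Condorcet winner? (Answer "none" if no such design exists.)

Head-to-head results (21 engineers):
Concept 1 vs Cirrus: Concept 1 preferred on 4+5+1 = 10 ballots; Cirrus wins 11–10.
Concept 1 vs Model V: 6 to 15, Model V.
Concept 1 vs Drift: Concept 1 is ranked higher on 4+5+5+1 = 15 ballots, Drift on 6. Concept 1 wins 15–6.
Concept 1 vs Model S1: 4+5+1 = 10 for Concept 1, 11 for Model S1 — Model S1 by 11–10.
Cirrus vs Model V: Cirrus is ranked higher on 1+3+5+2 = 11 ballots, Model V on 10. Cirrus wins 11–10.
Cirrus vs Drift: 1+5+1 = 7 for Cirrus, 14 for Drift — Drift by 14–7.
Cirrus vs Model S1: 1+5+1 = 7 for Cirrus, 14 for Model S1 — Model S1 by 14–7.
Model V vs Drift: 15 to 6, Model V.
Model V vs Model S1: Model V is ranked higher on 1+4+5+1 = 11 ballots, Model S1 on 10. Model V wins 11–10.
Drift vs Model S1: Drift is ranked higher on 1+4+5+2+1 = 13 ballots, Model S1 on 8. Drift wins 13–8.
Every design loses at least once (Concept 1 loses to Cirrus; Cirrus loses to Drift; Model V loses to Cirrus; Drift loses to Concept 1; Model S1 loses to Model V). The majority relation contains the cycle Concept 1 beats Drift beats Cirrus beats Concept 1, so there is no Condorcet winner.

none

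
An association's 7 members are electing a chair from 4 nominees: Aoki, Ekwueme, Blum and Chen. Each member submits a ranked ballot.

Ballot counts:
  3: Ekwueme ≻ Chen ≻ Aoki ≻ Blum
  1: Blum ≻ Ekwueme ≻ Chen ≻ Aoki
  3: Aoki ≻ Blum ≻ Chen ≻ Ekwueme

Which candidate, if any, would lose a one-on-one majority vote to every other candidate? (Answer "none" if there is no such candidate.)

none

Head-to-head results (7 voters):
Aoki vs Ekwueme: Aoki is ranked higher on 3 ballots, Ekwueme on 4. Ekwueme wins 4–3.
Aoki vs Blum: Aoki, 6–1.
Aoki vs Chen: 3 for Aoki, 4 for Chen — Chen by 4–3.
Ekwueme vs Blum: Ekwueme preferred on 3 ballots; Blum wins 4–3.
Ekwueme vs Chen: Ekwueme wins 4–3.
Blum–Chen: Blum 4–3.
Each candidate has at least one pairwise win (Aoki beats Blum; Ekwueme beats Aoki; Blum beats Ekwueme; Chen beats Aoki) — no Condorcet loser.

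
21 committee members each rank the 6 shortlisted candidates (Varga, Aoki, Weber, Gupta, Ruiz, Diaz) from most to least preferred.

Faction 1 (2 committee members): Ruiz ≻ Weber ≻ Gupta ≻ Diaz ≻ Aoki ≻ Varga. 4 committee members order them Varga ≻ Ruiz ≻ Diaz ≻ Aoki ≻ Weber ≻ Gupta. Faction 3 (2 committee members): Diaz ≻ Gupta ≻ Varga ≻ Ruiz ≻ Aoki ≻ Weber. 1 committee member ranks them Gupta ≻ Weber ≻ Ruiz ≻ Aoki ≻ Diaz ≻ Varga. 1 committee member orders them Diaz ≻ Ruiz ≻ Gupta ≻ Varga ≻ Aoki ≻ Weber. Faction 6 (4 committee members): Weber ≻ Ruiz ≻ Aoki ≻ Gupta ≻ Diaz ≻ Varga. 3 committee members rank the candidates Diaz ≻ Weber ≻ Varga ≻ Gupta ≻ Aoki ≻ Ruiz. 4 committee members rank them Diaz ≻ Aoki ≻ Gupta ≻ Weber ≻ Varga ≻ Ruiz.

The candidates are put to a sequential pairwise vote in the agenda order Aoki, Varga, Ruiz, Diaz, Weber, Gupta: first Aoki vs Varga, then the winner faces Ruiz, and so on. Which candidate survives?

Round 1: Aoki vs Varga — 11–10, Aoki advances.
Round 2: Aoki vs Ruiz — 7–14, Ruiz advances.
Round 3: Ruiz vs Diaz — 11–10, Ruiz advances.
Round 4: Ruiz vs Weber — 9–12, Weber advances.
Round 5: Weber vs Gupta — 13–8, Weber advances.
The agenda winner is Weber.

Weber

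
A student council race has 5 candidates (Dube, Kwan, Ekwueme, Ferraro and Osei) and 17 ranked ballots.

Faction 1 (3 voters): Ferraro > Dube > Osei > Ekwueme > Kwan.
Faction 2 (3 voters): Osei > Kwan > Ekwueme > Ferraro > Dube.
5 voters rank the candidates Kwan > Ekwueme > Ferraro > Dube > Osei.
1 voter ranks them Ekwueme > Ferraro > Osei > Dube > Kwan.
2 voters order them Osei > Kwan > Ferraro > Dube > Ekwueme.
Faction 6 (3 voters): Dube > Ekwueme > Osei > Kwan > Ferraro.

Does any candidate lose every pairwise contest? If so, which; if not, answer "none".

none

Pairwise majorities:
Dube vs Kwan: Kwan, 10–7.
Dube vs Ekwueme: Dube preferred on 3+2+3 = 8 ballots; Ekwueme wins 9–8.
Dube vs Ferraro: 3 to 14, Ferraro.
Dube vs Osei: Dube wins 11–6.
Kwan vs Ekwueme: Kwan, 10–7.
Kwan–Ferraro: Kwan 13–4.
Kwan vs Osei: Osei, 12–5.
Ekwueme vs Ferraro: Ekwueme, 12–5.
Ekwueme–Osei: Ekwueme 9–8.
Ferraro vs Osei: Ferraro preferred on 3+5+1 = 9 ballots; Ferraro wins 9–8.
Each candidate has at least one pairwise win (Dube beats Osei; Kwan beats Dube; Ekwueme beats Dube; Ferraro beats Dube; Osei beats Kwan) — no Condorcet loser.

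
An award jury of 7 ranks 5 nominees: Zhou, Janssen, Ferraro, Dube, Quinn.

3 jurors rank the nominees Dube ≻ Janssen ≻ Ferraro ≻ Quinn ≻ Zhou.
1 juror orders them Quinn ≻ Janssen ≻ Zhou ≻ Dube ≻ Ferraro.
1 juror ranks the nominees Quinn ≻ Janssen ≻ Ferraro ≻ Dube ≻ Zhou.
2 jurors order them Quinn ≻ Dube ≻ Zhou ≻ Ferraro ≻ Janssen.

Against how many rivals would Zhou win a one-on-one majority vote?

Zhou against each rival (7 jurors):
Zhou vs Janssen: Zhou is ranked higher on 2 ballots, Janssen on 5. Janssen wins 5–2.
Zhou vs Ferraro: Ferraro wins 4–3.
Zhou vs Dube: 1 to 6, Dube.
Zhou–Quinn: Quinn 7–0.
Zhou beats no one; loses to Janssen, Ferraro, Dube, Quinn — 0 pairwise wins.

0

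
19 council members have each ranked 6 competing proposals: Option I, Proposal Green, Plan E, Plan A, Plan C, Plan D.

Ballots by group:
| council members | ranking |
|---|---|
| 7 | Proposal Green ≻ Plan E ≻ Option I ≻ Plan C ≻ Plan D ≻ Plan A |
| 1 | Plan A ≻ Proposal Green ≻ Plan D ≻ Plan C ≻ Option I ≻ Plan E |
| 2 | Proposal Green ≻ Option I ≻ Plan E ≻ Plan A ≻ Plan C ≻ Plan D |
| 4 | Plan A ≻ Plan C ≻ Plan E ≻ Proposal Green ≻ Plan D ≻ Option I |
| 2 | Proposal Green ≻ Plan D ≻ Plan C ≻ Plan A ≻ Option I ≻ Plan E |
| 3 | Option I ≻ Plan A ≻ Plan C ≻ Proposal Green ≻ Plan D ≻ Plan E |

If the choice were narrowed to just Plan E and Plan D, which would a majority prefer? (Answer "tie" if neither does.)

Plan E

Ballots ranking Plan E above Plan D: 7 + 2 + 4 = 13.
Ballots ranking Plan D above Plan E: 19 − 13 = 6.
Plan E wins the head-to-head 13–6.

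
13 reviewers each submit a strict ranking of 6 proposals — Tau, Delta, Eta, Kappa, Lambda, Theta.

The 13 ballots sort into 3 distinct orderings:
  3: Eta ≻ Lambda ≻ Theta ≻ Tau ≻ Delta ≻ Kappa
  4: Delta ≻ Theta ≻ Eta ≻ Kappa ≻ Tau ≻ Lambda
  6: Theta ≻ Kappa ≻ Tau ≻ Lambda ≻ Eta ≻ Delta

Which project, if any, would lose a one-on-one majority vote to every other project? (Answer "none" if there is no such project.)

Head-to-head results (13 reviewers):
Tau vs Delta: Tau is ranked higher on 3+6 = 9 ballots, Delta on 4. Tau wins 9–4.
Tau vs Eta: Eta, 7–6.
Tau vs Kappa: Tau preferred on 3 ballots; Kappa wins 10–3.
Tau–Lambda: Tau 10–3.
Tau vs Theta: Tau preferred on 0 ballots; Theta wins 13–0.
Delta vs Eta: 4 for Delta, 9 for Eta — Eta by 9–4.
Delta vs Kappa: 3+4 = 7 for Delta, 6 for Kappa — Delta by 7–6.
Delta vs Lambda: Delta is ranked higher on 4 ballots, Lambda on 9. Lambda wins 9–4.
Delta vs Theta: Delta is ranked higher on 4 ballots, Theta on 9. Theta wins 9–4.
Eta vs Kappa: Eta, 7–6.
Eta vs Lambda: 7 to 6, Eta.
Eta vs Theta: Eta preferred on 3 ballots; Theta wins 10–3.
Kappa vs Lambda: 4+6 = 10 for Kappa, 3 for Lambda — Kappa by 10–3.
Kappa vs Theta: Theta wins 13–0.
Lambda vs Theta: Lambda is ranked higher on 3 ballots, Theta on 10. Theta wins 10–3.
No project is winless: Tau beats Delta; Delta beats Kappa; Eta beats Tau; Kappa beats Tau; Lambda beats Delta; Theta beats Tau. There is no Condorcet loser.

none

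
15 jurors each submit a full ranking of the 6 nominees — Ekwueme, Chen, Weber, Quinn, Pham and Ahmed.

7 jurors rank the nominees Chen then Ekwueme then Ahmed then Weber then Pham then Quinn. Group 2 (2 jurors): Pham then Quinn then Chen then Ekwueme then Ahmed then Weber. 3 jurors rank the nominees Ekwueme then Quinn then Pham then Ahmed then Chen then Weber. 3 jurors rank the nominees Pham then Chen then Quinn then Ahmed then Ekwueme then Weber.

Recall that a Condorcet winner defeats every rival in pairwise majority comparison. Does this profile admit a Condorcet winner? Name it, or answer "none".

Check each pair by majority over 15 ballots:
Ekwueme–Chen: Chen 12–3.
Ekwueme–Weber: Ekwueme 15–0.
Ekwueme vs Quinn: Ekwueme wins 10–5.
Ekwueme vs Pham: Ekwueme wins 10–5.
Ekwueme–Ahmed: Ekwueme 12–3.
Chen–Weber: Chen 15–0.
Chen vs Quinn: Chen wins 10–5.
Chen vs Pham: Pham wins 8–7.
Chen–Ahmed: Chen 12–3.
Weber vs Quinn: Quinn, 8–7.
Weber vs Pham: Pham, 8–7.
Weber vs Ahmed: Ahmed wins 15–0.
Quinn vs Pham: Pham, 12–3.
Quinn vs Ahmed: Quinn wins 8–7.
Pham–Ahmed: Pham 8–7.
No nominee is unbeaten: Ekwueme loses to Chen; Chen loses to Pham; Weber loses to Ekwueme; Quinn loses to Ekwueme; Pham loses to Ekwueme; Ahmed loses to Ekwueme. In particular Ekwueme > Pham > Chen > Ekwueme is a majority cycle — no Condorcet winner exists.

none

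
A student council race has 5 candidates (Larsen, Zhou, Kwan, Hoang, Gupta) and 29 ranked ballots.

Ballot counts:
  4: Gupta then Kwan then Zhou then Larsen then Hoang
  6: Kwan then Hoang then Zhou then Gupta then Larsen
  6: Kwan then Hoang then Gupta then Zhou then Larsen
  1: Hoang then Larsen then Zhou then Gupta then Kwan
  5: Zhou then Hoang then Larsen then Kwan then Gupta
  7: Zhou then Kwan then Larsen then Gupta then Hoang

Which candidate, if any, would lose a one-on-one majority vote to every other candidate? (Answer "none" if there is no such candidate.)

Larsen

Pairwise majorities:
Larsen vs Zhou: Larsen preferred on 1 ballot; Zhou wins 28–1.
Larsen vs Kwan: Larsen is ranked higher on 1+5 = 6 ballots, Kwan on 23. Kwan wins 23–6.
Larsen vs Hoang: Hoang, 18–11.
Larsen vs Gupta: Gupta wins 16–13.
Zhou vs Kwan: Kwan wins 16–13.
Zhou–Hoang: Zhou 16–13.
Zhou–Gupta: Zhou 19–10.
Kwan–Hoang: Kwan 23–6.
Kwan vs Gupta: 6+6+5+7 = 24 for Kwan, 5 for Gupta — Kwan by 24–5.
Hoang vs Gupta: Hoang wins 18–11.
Larsen loses to every other candidate — it is the Condorcet loser.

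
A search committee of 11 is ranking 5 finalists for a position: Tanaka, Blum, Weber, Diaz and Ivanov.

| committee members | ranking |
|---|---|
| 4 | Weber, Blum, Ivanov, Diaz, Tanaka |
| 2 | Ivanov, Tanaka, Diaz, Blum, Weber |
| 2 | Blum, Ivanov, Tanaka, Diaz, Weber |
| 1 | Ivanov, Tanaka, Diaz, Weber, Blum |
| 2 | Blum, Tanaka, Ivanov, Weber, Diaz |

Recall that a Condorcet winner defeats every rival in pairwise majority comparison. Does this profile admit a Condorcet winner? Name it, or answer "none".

Pairwise majorities:
Tanaka–Blum: Blum 8–3.
Tanaka vs Weber: Tanaka preferred on 2+2+1+2 = 7 ballots; Tanaka wins 7–4.
Tanaka vs Diaz: Tanaka wins 7–4.
Tanaka vs Ivanov: Ivanov, 9–2.
Blum vs Weber: 2+2+2 = 6 for Blum, 5 for Weber — Blum by 6–5.
Blum–Diaz: Blum 8–3.
Blum vs Ivanov: 8 to 3, Blum.
Weber vs Diaz: Weber wins 6–5.
Weber vs Ivanov: Ivanov wins 7–4.
Diaz vs Ivanov: Ivanov, 11–0.
Blum beats each of Tanaka, Weber, Diaz, Ivanov — Blum is the Condorcet winner.

Blum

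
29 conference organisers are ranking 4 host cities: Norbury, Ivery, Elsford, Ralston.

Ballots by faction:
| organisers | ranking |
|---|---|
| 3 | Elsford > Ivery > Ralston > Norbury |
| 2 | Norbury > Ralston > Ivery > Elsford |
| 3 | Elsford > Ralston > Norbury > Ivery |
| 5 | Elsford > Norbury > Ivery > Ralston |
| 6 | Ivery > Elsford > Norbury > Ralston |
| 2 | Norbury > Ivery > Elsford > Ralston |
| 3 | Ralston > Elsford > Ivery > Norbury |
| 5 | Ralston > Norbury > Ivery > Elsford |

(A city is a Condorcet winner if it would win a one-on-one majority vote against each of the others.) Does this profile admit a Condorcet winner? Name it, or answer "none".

none

Pairwise majorities:
Norbury vs Ivery: Norbury, 17–12.
Norbury vs Elsford: Norbury preferred on 2+2+5 = 9 ballots; Elsford wins 20–9.
Norbury vs Ralston: Norbury, 15–14.
Ivery vs Elsford: Ivery, 15–14.
Ivery vs Ralston: Ivery wins 16–13.
Elsford vs Ralston: Elsford, 19–10.
Each city drops at least one matchup (Norbury loses to Elsford; Ivery loses to Norbury; Elsford loses to Ivery; Ralston loses to Norbury); the cycle Norbury → Ivery → Elsford → Norbury rules out a Condorcet winner.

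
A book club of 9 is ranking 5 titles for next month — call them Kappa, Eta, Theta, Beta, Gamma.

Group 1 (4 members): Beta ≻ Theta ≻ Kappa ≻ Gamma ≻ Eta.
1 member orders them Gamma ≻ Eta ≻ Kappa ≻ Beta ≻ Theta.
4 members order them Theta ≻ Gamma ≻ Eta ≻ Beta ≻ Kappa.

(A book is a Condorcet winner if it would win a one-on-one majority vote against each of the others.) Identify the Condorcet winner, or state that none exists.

none

Check each pair by majority over 9 ballots:
Kappa vs Eta: Eta wins 5–4.
Kappa vs Theta: 1 for Kappa, 8 for Theta — Theta by 8–1.
Kappa–Beta: Beta 8–1.
Kappa vs Gamma: Kappa is ranked higher on 4 ballots, Gamma on 5. Gamma wins 5–4.
Eta vs Theta: 1 for Eta, 8 for Theta — Theta by 8–1.
Eta vs Beta: Eta preferred on 1+4 = 5 ballots; Eta wins 5–4.
Eta vs Gamma: 0 for Eta, 9 for Gamma — Gamma by 9–0.
Theta vs Beta: Beta, 5–4.
Theta vs Gamma: Theta is ranked higher on 4+4 = 8 ballots, Gamma on 1. Theta wins 8–1.
Beta–Gamma: Gamma 5–4.
Each book drops at least one matchup (Kappa loses to Eta; Eta loses to Theta; Theta loses to Beta; Beta loses to Eta; Gamma loses to Theta); the cycle Eta > Beta > Theta > Eta rules out a Condorcet winner.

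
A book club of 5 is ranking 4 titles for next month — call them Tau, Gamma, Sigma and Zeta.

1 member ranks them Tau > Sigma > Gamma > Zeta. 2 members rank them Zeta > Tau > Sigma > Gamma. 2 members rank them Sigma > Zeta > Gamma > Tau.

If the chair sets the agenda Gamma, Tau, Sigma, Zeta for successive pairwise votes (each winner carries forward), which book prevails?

Zeta

Round 1: Gamma vs Tau — 2–3, Tau advances.
Round 2: Tau vs Sigma — 3–2, Tau advances.
Round 3: Tau vs Zeta — 1–4, Zeta advances.
The agenda winner is Zeta.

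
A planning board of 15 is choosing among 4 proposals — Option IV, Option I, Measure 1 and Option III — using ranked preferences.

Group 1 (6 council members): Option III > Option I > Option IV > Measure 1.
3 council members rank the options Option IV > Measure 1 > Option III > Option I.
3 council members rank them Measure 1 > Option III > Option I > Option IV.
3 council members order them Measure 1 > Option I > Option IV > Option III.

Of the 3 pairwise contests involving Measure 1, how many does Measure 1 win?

Measure 1 against each rival (15 council members):
Measure 1 vs Option IV: 3+3 = 6 for Measure 1, 9 for Option IV — Option IV by 9–6.
Measure 1–Option I: Measure 1 9–6.
Measure 1 vs Option III: Measure 1 wins 9–6.
Measure 1 beats Option I, Option III; loses to Option IV — 2 pairwise wins.

2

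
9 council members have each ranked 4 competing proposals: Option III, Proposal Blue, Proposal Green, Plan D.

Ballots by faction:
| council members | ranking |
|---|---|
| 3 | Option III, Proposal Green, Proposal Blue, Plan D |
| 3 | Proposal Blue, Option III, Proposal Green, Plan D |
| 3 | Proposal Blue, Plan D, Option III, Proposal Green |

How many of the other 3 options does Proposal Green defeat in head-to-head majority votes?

Proposal Green against each rival (9 council members):
Proposal Green vs Option III: Proposal Green preferred on 0 ballots; Option III wins 9–0.
Proposal Green–Proposal Blue: Proposal Blue 6–3.
Proposal Green vs Plan D: Proposal Green wins 6–3.
Proposal Green beats Plan D; loses to Option III, Proposal Blue — 1 pairwise win.

1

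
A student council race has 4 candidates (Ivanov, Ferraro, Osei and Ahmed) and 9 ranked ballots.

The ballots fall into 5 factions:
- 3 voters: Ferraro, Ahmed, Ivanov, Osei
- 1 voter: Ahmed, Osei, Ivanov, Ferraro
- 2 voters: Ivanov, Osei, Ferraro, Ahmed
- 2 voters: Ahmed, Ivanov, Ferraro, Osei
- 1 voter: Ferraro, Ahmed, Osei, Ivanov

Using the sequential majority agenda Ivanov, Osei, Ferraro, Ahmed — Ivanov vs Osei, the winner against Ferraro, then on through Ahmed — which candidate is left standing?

Ahmed

Round 1: Ivanov vs Osei — 7–2, Ivanov advances.
Round 2: Ivanov vs Ferraro — 5–4, Ivanov advances.
Round 3: Ivanov vs Ahmed — 2–7, Ahmed advances.
The agenda winner is Ahmed.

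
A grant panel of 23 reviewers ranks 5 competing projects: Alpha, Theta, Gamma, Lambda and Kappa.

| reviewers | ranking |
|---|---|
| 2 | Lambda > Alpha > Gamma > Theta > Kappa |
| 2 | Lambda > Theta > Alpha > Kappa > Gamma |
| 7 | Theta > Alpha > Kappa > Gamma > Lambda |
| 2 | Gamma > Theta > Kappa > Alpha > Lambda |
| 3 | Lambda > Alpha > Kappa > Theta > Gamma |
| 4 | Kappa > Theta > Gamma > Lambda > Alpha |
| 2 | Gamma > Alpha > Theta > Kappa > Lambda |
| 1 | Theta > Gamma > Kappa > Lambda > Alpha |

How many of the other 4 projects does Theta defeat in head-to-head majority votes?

4

Theta against each rival (23 reviewers):
Theta vs Alpha: Theta, 16–7.
Theta vs Gamma: Theta is ranked higher on 2+7+3+4+1 = 17 ballots, Gamma on 6. Theta wins 17–6.
Theta vs Lambda: Theta wins 16–7.
Theta vs Kappa: Theta is ranked higher on 2+2+7+2+2+1 = 16 ballots, Kappa on 7. Theta wins 16–7.
Theta beats Alpha, Gamma, Lambda, Kappa — 4 pairwise wins.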